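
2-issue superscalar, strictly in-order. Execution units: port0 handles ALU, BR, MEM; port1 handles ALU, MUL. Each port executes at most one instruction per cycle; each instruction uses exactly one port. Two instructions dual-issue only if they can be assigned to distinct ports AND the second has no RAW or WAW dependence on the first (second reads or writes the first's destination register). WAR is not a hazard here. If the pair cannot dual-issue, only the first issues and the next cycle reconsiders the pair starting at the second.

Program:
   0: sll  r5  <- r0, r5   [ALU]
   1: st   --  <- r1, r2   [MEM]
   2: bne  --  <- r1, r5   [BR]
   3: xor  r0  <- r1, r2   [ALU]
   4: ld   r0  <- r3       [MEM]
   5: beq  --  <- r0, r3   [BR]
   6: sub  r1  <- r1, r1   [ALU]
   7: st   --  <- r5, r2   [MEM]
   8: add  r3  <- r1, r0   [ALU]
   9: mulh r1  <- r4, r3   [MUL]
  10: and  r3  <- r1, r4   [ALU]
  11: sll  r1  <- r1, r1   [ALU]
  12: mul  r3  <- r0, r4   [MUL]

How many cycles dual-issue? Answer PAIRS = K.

PAIRS = 5

c0: i0,i1 sll.ALU;st.MEM  pair
c1: i2,i3 bne.BR;xor.ALU  pair
c2: i4 ld.MEM  no-port MEM/BR
c3: i5,i6 beq.BR;sub.ALU  pair
c4: i7,i8 st.MEM;add.ALU  pair
c5: i9 mulh.MUL  RAW r1
c6: i10,i11 and.ALU;sll.ALU  pair
c7: i12 mul.MUL  tail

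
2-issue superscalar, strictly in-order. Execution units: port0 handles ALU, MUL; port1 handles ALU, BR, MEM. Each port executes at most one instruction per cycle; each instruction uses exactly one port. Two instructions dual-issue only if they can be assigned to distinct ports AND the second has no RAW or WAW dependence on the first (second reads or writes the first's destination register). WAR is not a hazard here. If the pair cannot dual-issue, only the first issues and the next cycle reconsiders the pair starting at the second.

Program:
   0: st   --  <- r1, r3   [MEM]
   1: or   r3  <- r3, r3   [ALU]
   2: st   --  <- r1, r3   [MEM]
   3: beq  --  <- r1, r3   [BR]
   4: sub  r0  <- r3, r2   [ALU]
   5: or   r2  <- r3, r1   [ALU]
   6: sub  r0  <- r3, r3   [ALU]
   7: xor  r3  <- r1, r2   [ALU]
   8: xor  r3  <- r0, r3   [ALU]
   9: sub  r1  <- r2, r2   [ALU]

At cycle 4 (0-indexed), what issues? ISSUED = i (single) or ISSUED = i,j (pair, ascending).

ISSUED = 7

0. st;or @i0&i1  | dual
1. st @i2  | no-port MEM/BR
2. beq;sub @i3&i4  | dual
3. or;sub @i5&i6  | dual
4. xor @i7  | RAW+WAW r3
5. xor;sub @i8&i9  | dual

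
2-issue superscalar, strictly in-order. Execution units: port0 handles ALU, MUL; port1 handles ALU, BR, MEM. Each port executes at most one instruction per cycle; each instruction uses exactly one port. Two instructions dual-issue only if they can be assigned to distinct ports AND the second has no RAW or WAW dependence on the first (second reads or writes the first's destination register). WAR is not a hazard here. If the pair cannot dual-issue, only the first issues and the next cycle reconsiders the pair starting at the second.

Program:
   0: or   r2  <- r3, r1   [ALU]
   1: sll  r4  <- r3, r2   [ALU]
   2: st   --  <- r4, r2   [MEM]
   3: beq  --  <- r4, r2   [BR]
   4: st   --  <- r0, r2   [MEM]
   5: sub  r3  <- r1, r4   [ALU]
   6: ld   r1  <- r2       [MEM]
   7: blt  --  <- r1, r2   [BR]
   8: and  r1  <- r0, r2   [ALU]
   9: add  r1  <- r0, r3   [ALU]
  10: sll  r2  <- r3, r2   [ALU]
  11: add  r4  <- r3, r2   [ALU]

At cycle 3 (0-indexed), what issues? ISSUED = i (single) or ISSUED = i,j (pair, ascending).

c0: i0 or  RAW r2
c1: i1 sll  RAW r4
c2: i2 st  no-port MEM/BR
c3: i3 beq  no-port BR/MEM
c4: i4,i5 st;sub  2-wide
c5: i6 ld  no-port MEM/BR
c6: i7,i8 blt;and  2-wide
c7: i9,i10 add;sll  2-wide
c8: i11 add  tail

ISSUED = 3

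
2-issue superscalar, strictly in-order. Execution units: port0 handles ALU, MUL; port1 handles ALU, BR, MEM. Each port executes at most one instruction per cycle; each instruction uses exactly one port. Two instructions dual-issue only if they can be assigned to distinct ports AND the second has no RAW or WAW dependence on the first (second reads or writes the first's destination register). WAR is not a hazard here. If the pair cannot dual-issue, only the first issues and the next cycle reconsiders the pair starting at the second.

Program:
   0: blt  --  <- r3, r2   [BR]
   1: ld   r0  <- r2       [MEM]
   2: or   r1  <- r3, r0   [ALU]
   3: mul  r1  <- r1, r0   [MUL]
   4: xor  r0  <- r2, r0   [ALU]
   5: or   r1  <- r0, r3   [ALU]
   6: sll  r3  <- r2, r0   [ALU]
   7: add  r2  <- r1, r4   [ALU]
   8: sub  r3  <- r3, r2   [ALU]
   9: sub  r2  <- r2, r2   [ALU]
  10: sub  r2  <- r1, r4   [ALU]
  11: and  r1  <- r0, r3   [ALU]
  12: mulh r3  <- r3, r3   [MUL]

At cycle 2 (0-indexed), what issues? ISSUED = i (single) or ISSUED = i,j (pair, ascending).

ISSUED = 2

  cy0 -> i0 (blt) no-port BR/MEM
  cy1 -> i1 (ld) RAW r0
  cy2 -> i2 (or) RAW+WAW r1
  cy3 -> i3+i4 (mul xor) pair
  cy4 -> i5+i6 (or sll) pair
  cy5 -> i7 (add) RAW r2
  cy6 -> i8+i9 (sub sub) pair
  cy7 -> i10+i11 (sub and) pair
  cy8 -> i12 (mulh) tail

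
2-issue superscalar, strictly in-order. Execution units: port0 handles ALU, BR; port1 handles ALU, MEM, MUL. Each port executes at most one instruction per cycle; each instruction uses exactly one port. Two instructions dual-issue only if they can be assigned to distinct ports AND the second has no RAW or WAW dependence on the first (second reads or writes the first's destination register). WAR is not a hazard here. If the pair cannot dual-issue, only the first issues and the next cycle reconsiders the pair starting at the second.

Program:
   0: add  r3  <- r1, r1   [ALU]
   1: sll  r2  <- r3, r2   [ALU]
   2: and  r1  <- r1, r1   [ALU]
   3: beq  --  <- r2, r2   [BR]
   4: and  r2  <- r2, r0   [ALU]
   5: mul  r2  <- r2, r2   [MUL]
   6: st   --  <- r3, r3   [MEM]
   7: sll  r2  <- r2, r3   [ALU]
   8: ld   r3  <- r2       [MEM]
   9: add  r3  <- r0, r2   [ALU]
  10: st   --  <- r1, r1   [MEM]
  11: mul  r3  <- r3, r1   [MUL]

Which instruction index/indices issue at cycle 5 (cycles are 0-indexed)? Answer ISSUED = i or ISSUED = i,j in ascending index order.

ISSUED = 8

[0] i0  add.ALU  -- RAW r3
[1] i1&i2  sll.ALU;and.ALU  -- pair
[2] i3&i4  beq.BR;and.ALU  -- pair
[3] i5  mul.MUL  -- no-port MUL/MEM
[4] i6&i7  st.MEM;sll.ALU  -- pair
[5] i8  ld.MEM  -- WAW r3
[6] i9&i10  add.ALU;st.MEM  -- pair
[7] i11  mul.MUL  -- tail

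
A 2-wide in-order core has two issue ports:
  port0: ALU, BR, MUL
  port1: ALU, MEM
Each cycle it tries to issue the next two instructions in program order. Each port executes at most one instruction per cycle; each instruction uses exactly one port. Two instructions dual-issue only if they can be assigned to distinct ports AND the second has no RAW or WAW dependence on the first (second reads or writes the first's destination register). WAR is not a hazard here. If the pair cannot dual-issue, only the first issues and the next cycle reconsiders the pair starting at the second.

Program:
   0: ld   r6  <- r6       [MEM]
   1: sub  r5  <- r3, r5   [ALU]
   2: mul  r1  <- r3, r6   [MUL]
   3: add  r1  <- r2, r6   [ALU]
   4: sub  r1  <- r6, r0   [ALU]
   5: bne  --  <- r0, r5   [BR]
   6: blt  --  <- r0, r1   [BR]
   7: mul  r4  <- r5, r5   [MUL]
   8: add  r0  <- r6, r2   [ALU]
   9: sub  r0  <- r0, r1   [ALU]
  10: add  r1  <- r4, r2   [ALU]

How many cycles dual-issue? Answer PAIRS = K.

0. ld.MEM;sub.ALU @i0+i1  | 2-wide
1. mul.MUL @i2  | WAW r1
2. add.ALU @i3  | WAW r1
3. sub.ALU;bne.BR @i4+i5  | 2-wide
4. blt.BR @i6  | no-port BR/MUL
5. mul.MUL;add.ALU @i7+i8  | 2-wide
6. sub.ALU;add.ALU @i9+i10  | 2-wide

PAIRS = 4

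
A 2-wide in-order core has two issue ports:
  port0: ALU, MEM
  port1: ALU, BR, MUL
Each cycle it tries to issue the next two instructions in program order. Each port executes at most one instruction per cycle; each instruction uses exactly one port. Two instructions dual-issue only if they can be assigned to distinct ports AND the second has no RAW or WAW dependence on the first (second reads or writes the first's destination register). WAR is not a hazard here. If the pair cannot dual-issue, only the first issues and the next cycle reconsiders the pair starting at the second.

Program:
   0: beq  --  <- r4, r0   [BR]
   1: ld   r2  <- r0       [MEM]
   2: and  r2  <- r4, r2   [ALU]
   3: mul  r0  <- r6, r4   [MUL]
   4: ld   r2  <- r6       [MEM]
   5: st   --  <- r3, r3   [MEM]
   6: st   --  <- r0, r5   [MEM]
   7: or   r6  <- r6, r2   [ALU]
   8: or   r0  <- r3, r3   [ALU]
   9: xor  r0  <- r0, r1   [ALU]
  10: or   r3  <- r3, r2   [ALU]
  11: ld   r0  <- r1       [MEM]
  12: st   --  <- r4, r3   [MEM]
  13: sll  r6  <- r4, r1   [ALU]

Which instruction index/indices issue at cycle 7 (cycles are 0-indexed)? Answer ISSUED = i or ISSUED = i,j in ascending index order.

  cy0 -> i0+i1 (beq.BR ld.MEM) 2-wide
  cy1 -> i2+i3 (and.ALU mul.MUL) 2-wide
  cy2 -> i4 (ld.MEM) no-port MEM/MEM
  cy3 -> i5 (st.MEM) no-port MEM/MEM
  cy4 -> i6+i7 (st.MEM or.ALU) 2-wide
  cy5 -> i8 (or.ALU) RAW+WAW r0
  cy6 -> i9+i10 (xor.ALU or.ALU) 2-wide
  cy7 -> i11 (ld.MEM) no-port MEM/MEM
  cy8 -> i12+i13 (st.MEM sll.ALU) 2-wide

ISSUED = 11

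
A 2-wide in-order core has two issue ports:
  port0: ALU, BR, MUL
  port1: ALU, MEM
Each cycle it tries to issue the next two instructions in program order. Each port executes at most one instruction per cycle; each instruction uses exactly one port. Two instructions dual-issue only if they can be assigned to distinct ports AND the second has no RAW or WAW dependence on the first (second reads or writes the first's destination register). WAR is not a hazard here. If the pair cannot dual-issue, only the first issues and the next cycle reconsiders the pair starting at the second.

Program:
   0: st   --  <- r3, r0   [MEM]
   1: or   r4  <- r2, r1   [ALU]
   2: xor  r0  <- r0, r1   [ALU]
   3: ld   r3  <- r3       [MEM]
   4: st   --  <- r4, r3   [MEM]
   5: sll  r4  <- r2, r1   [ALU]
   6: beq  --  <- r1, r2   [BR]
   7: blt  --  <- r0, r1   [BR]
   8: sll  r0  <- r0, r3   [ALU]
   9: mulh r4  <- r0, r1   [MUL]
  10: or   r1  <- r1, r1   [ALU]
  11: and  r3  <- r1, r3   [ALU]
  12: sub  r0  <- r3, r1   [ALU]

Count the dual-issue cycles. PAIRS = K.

PAIRS = 5

t=0 i0/i1:st.MEM or.ALU ; 2-wide
t=1 i2/i3:xor.ALU ld.MEM ; 2-wide
t=2 i4/i5:st.MEM sll.ALU ; 2-wide
t=3 i6:beq.BR ; no-port BR/BR
t=4 i7/i8:blt.BR sll.ALU ; 2-wide
t=5 i9/i10:mulh.MUL or.ALU ; 2-wide
t=6 i11:and.ALU ; RAW r3
t=7 i12:sub.ALU ; tail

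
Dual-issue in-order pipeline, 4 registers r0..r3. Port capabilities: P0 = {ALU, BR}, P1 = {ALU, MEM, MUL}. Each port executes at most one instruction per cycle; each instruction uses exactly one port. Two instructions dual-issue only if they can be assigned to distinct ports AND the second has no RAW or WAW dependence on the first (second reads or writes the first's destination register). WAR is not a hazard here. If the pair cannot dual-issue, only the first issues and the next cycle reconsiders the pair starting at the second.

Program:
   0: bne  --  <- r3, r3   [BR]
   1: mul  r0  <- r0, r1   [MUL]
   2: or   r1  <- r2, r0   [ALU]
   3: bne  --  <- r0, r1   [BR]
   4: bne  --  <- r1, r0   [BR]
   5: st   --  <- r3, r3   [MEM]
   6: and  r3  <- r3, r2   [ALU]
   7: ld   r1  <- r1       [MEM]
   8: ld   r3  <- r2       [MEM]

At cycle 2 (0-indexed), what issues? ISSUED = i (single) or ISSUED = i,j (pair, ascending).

ISSUED = 3

[0] i0,i1  bne.BR;mul.MUL  -- pair
[1] i2  or.ALU  -- RAW r1
[2] i3  bne.BR  -- no-port BR/BR
[3] i4,i5  bne.BR;st.MEM  -- pair
[4] i6,i7  and.ALU;ld.MEM  -- pair
[5] i8  ld.MEM  -- tail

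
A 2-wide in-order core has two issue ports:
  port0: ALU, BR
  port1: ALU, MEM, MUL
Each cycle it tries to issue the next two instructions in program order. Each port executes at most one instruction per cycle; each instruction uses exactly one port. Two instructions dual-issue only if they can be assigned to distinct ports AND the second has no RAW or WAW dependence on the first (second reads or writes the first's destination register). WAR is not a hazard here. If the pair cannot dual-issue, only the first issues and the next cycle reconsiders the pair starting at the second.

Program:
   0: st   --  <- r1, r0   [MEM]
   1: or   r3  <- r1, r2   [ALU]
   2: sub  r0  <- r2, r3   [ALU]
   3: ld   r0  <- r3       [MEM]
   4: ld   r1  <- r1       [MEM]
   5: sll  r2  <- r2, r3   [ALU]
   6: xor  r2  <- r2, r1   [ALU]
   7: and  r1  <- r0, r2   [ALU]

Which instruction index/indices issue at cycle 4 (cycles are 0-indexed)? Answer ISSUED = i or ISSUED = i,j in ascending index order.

ISSUED = 6

[0] i0+i1  st/or  -- pair
[1] i2  sub  -- WAW r0
[2] i3  ld  -- no-port MEM/MEM
[3] i4+i5  ld/sll  -- pair
[4] i6  xor  -- RAW r2
[5] i7  and  -- tail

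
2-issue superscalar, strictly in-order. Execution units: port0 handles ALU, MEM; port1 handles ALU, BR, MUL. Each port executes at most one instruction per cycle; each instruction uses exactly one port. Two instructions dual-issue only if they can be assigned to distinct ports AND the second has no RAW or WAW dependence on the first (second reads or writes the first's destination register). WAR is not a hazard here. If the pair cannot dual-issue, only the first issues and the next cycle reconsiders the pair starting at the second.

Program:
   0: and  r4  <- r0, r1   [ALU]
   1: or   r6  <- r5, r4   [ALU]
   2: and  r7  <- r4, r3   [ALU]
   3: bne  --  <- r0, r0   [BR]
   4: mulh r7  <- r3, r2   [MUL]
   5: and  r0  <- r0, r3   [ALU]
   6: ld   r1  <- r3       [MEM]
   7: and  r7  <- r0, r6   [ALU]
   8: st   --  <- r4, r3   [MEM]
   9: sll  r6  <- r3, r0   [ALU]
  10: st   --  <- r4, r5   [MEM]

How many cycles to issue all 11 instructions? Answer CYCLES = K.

[0] i0  and  -- RAW r4
[1] i1+i2  or and  -- dual
[2] i3  bne  -- no-port BR/MUL
[3] i4+i5  mulh and  -- dual
[4] i6+i7  ld and  -- dual
[5] i8+i9  st sll  -- dual
[6] i10  st  -- tail

CYCLES = 7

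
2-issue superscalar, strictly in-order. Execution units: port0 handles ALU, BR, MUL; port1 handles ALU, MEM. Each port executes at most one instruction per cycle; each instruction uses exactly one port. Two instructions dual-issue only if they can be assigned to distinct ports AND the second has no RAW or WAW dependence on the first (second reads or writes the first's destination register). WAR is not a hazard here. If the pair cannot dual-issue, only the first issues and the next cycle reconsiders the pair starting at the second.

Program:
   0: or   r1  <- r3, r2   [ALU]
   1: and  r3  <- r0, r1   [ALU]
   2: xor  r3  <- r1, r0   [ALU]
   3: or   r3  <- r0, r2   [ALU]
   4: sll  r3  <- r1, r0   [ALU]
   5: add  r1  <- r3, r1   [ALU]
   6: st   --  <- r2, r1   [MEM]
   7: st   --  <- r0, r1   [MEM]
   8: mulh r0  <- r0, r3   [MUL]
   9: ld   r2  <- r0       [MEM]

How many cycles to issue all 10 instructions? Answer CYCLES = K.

c0: i0 or  RAW r1
c1: i1 and  WAW r3
c2: i2 xor  WAW r3
c3: i3 or  WAW r3
c4: i4 sll  RAW r3
c5: i5 add  RAW r1
c6: i6 st  no-port MEM/MEM
c7: i7+i8 st+mulh  dual
c8: i9 ld  tail

CYCLES = 9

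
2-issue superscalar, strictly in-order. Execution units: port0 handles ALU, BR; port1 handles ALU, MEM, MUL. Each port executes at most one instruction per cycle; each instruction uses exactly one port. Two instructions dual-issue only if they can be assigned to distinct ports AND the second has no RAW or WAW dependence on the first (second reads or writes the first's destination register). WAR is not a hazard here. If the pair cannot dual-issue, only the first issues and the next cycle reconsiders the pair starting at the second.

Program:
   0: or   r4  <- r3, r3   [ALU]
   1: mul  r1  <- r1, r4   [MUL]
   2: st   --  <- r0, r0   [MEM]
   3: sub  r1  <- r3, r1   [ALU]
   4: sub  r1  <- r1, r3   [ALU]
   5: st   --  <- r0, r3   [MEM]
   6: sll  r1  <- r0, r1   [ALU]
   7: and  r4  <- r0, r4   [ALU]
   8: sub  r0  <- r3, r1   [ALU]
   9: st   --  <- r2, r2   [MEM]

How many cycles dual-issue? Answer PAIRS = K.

PAIRS = 4

t=0 i0:or.ALU ; RAW r4
t=1 i1:mul.MUL ; no-port MUL/MEM
t=2 i2+i3:st.MEM+sub.ALU ; dual
t=3 i4+i5:sub.ALU+st.MEM ; dual
t=4 i6+i7:sll.ALU+and.ALU ; dual
t=5 i8+i9:sub.ALU+st.MEM ; dual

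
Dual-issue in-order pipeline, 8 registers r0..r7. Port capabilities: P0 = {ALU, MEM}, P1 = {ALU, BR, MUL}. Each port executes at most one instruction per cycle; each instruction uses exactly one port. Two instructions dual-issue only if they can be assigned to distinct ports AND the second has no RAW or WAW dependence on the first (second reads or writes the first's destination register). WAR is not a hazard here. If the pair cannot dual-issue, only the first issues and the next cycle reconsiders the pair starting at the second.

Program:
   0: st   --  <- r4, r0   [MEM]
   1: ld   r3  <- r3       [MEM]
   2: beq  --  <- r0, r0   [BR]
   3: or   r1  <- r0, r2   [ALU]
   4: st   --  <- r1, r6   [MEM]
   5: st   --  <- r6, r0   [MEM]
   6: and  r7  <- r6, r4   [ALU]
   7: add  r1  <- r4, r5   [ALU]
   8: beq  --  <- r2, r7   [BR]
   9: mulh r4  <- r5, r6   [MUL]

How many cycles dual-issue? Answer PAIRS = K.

PAIRS = 3

  cy0 -> i0 (st) no-port MEM/MEM
  cy1 -> i1+i2 (ld;beq) dual
  cy2 -> i3 (or) RAW r1
  cy3 -> i4 (st) no-port MEM/MEM
  cy4 -> i5+i6 (st;and) dual
  cy5 -> i7+i8 (add;beq) dual
  cy6 -> i9 (mulh) tail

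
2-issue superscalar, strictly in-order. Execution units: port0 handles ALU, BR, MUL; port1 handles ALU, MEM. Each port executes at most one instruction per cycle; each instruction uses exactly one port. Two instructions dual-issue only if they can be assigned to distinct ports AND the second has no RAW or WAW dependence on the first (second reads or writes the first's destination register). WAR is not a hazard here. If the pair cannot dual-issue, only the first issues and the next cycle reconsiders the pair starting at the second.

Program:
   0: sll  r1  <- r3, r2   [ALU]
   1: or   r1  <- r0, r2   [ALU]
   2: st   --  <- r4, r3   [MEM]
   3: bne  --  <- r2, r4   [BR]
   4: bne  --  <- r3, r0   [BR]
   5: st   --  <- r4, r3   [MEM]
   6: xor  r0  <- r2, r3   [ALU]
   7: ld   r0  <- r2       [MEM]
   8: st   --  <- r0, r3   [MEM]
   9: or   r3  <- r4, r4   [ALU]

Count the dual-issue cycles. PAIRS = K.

t=0 i0:sll ; WAW r1
t=1 i1,i2:or;st ; 2-wide
t=2 i3:bne ; no-port BR/BR
t=3 i4,i5:bne;st ; 2-wide
t=4 i6:xor ; WAW r0
t=5 i7:ld ; no-port MEM/MEM
t=6 i8,i9:st;or ; 2-wide

PAIRS = 3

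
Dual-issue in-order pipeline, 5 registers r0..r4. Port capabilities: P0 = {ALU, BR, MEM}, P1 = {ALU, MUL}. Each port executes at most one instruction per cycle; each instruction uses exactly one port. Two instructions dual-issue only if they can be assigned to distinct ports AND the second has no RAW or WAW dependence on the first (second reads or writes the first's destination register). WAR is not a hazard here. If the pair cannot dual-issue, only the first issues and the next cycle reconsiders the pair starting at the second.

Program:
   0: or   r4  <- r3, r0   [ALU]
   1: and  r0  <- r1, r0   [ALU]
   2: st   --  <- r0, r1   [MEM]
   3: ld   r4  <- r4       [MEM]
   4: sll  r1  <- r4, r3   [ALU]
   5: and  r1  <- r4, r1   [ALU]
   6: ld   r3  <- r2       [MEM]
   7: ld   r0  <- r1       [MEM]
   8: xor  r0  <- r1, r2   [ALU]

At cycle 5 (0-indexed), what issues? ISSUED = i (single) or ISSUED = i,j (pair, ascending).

t=0 i0,i1:or+and ; 2-wide
t=1 i2:st ; no-port MEM/MEM
t=2 i3:ld ; RAW r4
t=3 i4:sll ; RAW+WAW r1
t=4 i5,i6:and+ld ; 2-wide
t=5 i7:ld ; WAW r0
t=6 i8:xor ; tail

ISSUED = 7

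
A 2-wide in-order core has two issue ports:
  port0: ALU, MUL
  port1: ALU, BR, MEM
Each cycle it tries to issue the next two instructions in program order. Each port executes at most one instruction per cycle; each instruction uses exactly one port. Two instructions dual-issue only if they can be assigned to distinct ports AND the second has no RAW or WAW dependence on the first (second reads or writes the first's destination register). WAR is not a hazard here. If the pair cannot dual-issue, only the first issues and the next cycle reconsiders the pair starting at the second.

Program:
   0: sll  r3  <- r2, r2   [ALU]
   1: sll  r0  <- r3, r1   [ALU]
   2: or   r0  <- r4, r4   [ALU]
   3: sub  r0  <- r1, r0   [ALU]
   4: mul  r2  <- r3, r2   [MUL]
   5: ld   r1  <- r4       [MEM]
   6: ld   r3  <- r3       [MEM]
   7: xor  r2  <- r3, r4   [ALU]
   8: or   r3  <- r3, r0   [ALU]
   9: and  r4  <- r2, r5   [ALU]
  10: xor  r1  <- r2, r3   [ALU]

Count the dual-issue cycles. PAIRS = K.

c0: i0 sll.ALU  RAW r3
c1: i1 sll.ALU  WAW r0
c2: i2 or.ALU  RAW+WAW r0
c3: i3/i4 sub.ALU;mul.MUL  2-wide
c4: i5 ld.MEM  no-port MEM/MEM
c5: i6 ld.MEM  RAW r3
c6: i7/i8 xor.ALU;or.ALU  2-wide
c7: i9/i10 and.ALU;xor.ALU  2-wide

PAIRS = 3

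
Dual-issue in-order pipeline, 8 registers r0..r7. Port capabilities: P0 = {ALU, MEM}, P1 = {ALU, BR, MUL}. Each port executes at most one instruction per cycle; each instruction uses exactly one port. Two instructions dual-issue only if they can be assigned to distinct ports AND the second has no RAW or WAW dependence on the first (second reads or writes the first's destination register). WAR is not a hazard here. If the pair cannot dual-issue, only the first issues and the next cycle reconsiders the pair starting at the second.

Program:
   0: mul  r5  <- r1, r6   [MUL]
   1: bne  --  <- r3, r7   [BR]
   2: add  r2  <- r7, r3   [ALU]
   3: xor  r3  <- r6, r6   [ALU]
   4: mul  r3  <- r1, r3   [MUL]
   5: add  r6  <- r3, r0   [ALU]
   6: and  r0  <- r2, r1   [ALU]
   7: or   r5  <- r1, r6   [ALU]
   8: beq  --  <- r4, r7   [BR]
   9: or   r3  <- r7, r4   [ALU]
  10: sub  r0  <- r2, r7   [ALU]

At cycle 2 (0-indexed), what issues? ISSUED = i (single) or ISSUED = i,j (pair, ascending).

0. mul @i0  | no-port MUL/BR
1. bne/add @i1+i2  | dual
2. xor @i3  | RAW+WAW r3
3. mul @i4  | RAW r3
4. add/and @i5+i6  | dual
5. or/beq @i7+i8  | dual
6. or/sub @i9+i10  | dual

ISSUED = 3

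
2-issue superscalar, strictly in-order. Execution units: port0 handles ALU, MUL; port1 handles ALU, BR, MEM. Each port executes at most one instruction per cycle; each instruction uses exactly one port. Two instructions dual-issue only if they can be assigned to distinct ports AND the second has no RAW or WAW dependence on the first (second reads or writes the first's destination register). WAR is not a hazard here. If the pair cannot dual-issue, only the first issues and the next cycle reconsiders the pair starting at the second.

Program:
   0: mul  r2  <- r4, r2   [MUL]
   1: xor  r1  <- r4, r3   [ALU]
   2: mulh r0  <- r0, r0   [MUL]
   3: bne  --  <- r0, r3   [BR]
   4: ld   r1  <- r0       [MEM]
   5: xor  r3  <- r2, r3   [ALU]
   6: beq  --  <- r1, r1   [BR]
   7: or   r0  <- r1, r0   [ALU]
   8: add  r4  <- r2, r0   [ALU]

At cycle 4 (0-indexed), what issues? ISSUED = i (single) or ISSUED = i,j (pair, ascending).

ISSUED = 6,7

0. mul xor @i0+i1  | pair
1. mulh @i2  | RAW r0
2. bne @i3  | no-port BR/MEM
3. ld xor @i4+i5  | pair
4. beq or @i6+i7  | pair
5. add @i8  | tail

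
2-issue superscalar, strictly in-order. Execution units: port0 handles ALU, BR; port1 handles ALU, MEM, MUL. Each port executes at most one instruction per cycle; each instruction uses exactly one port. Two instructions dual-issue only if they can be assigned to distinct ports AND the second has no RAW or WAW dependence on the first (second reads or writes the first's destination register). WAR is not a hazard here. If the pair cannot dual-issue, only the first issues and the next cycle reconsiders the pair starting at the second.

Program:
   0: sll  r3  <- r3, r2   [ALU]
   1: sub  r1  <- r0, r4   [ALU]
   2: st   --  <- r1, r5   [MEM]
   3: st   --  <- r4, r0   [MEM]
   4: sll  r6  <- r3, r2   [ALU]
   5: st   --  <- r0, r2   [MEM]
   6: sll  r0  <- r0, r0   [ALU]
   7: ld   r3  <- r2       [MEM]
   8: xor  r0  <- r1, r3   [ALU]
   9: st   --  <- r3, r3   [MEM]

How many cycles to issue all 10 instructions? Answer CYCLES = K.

t=0 i0,i1:sll.ALU sub.ALU ; 2-wide
t=1 i2:st.MEM ; no-port MEM/MEM
t=2 i3,i4:st.MEM sll.ALU ; 2-wide
t=3 i5,i6:st.MEM sll.ALU ; 2-wide
t=4 i7:ld.MEM ; RAW r3
t=5 i8,i9:xor.ALU st.MEM ; 2-wide

CYCLES = 6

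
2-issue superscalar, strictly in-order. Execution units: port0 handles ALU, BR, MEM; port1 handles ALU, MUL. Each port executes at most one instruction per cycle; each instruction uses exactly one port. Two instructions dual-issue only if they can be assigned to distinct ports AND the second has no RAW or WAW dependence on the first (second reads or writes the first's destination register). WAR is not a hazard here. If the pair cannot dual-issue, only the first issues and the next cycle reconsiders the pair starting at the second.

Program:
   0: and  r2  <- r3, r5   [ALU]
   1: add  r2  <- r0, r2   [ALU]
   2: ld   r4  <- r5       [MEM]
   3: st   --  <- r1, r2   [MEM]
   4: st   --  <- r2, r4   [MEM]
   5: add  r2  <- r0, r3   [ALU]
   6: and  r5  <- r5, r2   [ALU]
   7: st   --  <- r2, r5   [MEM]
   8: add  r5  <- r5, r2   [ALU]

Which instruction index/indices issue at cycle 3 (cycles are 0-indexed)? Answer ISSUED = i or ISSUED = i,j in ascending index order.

0. and @i0  | RAW+WAW r2
1. add;ld @i1&i2  | dual
2. st @i3  | no-port MEM/MEM
3. st;add @i4&i5  | dual
4. and @i6  | RAW r5
5. st;add @i7&i8  | dual

ISSUED = 4,5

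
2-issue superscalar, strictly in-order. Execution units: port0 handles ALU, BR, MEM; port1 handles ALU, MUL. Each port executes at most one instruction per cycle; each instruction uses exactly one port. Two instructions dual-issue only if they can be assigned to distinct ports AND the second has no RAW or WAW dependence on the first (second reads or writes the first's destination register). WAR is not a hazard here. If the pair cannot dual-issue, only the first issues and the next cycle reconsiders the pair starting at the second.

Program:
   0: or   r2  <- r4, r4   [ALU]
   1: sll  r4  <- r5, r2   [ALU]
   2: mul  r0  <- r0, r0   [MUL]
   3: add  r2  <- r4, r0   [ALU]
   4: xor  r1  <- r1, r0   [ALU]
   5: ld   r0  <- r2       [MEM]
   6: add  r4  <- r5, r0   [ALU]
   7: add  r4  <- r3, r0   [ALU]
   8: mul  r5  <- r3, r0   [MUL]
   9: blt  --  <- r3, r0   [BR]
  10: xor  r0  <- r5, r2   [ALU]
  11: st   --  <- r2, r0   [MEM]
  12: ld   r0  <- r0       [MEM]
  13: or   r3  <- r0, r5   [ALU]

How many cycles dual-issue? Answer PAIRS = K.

PAIRS = 4

  cy0 -> i0 (or) RAW r2
  cy1 -> i1+i2 (sll;mul) 2-wide
  cy2 -> i3+i4 (add;xor) 2-wide
  cy3 -> i5 (ld) RAW r0
  cy4 -> i6 (add) WAW r4
  cy5 -> i7+i8 (add;mul) 2-wide
  cy6 -> i9+i10 (blt;xor) 2-wide
  cy7 -> i11 (st) no-port MEM/MEM
  cy8 -> i12 (ld) RAW r0
  cy9 -> i13 (or) tail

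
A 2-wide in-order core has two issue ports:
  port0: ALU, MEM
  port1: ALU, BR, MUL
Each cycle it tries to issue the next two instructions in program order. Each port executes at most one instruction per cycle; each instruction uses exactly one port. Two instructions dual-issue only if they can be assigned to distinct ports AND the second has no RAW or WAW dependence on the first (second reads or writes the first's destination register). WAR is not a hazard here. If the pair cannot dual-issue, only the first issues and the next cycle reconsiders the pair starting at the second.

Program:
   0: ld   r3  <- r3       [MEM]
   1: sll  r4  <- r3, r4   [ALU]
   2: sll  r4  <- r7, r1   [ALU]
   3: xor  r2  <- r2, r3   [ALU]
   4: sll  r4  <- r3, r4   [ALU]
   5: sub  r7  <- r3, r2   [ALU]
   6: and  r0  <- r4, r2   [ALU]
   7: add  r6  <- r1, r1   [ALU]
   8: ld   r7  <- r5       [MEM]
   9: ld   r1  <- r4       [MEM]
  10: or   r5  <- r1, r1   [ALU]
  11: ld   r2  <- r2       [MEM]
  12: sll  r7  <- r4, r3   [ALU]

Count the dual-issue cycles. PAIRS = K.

PAIRS = 4

#0 head=0: ld i0 RAW r3
#1 head=1: sll i1 WAW r4
#2 head=2: sll;xor i2/i3 dual
#3 head=4: sll;sub i4/i5 dual
#4 head=6: and;add i6/i7 dual
#5 head=8: ld i8 no-port MEM/MEM
#6 head=9: ld i9 RAW r1
#7 head=10: or;ld i10/i11 dual
#8 head=12: sll i12 tail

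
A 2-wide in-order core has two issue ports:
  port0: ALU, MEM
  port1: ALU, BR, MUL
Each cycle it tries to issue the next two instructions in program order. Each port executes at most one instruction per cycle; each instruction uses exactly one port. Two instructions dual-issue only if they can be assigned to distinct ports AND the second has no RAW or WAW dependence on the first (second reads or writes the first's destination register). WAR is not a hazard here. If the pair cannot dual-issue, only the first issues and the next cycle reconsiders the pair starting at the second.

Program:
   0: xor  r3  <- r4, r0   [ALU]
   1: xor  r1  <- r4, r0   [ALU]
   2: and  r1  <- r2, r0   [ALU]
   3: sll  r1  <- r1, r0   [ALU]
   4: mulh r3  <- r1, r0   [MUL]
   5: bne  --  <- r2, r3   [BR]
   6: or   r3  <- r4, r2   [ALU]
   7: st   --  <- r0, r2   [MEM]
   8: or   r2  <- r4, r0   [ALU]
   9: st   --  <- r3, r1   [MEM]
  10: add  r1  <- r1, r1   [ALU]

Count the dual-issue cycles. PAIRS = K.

PAIRS = 4

#0 head=0: xor;xor i0+i1 2-wide
#1 head=2: and i2 RAW+WAW r1
#2 head=3: sll i3 RAW r1
#3 head=4: mulh i4 no-port MUL/BR
#4 head=5: bne;or i5+i6 2-wide
#5 head=7: st;or i7+i8 2-wide
#6 head=9: st;add i9+i10 2-wide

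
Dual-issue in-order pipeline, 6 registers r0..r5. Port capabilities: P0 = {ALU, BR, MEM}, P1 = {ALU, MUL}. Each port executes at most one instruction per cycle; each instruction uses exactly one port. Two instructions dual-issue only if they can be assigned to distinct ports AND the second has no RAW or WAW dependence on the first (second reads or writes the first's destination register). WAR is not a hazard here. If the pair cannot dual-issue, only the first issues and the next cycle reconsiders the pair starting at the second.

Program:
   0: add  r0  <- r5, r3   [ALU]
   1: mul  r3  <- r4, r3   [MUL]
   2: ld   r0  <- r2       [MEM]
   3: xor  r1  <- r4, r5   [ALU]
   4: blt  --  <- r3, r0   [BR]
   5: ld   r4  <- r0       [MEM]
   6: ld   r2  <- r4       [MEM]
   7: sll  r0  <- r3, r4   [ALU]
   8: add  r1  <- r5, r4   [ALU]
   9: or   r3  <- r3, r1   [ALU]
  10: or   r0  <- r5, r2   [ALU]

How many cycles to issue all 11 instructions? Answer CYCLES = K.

CYCLES = 7

#0 head=0: add/mul i0/i1 dual
#1 head=2: ld/xor i2/i3 dual
#2 head=4: blt i4 no-port BR/MEM
#3 head=5: ld i5 no-port MEM/MEM
#4 head=6: ld/sll i6/i7 dual
#5 head=8: add i8 RAW r1
#6 head=9: or/or i9/i10 dual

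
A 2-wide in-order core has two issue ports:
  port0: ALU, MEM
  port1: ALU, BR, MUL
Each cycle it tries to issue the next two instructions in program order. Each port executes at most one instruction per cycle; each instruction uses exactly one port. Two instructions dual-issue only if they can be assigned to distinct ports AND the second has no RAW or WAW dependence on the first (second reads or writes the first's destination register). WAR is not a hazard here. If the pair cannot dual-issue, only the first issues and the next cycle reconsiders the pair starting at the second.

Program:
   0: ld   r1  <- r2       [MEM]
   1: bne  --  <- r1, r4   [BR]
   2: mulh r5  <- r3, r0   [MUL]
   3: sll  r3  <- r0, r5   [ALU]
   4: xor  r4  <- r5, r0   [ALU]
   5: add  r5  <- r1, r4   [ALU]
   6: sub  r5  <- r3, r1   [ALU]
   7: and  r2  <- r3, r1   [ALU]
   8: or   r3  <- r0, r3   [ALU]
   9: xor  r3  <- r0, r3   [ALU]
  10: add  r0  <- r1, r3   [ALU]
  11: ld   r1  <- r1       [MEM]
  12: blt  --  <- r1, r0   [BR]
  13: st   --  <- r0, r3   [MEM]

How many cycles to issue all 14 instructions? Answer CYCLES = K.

CYCLES = 10

#0 head=0: ld i0 RAW r1
#1 head=1: bne i1 no-port BR/MUL
#2 head=2: mulh i2 RAW r5
#3 head=3: sll/xor i3&i4 dual
#4 head=5: add i5 WAW r5
#5 head=6: sub/and i6&i7 dual
#6 head=8: or i8 RAW+WAW r3
#7 head=9: xor i9 RAW r3
#8 head=10: add/ld i10&i11 dual
#9 head=12: blt/st i12&i13 dual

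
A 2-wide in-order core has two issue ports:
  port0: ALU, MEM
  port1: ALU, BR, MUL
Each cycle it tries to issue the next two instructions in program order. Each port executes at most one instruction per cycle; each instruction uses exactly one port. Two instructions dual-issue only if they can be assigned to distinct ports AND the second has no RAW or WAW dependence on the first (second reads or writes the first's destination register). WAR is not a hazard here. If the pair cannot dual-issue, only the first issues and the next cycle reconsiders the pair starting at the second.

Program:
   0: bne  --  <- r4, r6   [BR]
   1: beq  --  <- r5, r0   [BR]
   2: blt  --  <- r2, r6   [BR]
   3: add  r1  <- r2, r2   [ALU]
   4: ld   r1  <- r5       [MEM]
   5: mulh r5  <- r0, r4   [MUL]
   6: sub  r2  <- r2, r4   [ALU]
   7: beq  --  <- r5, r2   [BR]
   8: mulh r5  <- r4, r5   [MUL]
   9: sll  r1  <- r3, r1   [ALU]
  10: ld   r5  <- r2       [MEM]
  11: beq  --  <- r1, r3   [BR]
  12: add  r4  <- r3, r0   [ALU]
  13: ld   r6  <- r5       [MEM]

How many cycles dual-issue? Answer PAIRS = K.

PAIRS = 5

#0 head=0: bne i0 no-port BR/BR
#1 head=1: beq i1 no-port BR/BR
#2 head=2: blt;add i2+i3 dual
#3 head=4: ld;mulh i4+i5 dual
#4 head=6: sub i6 RAW r2
#5 head=7: beq i7 no-port BR/MUL
#6 head=8: mulh;sll i8+i9 dual
#7 head=10: ld;beq i10+i11 dual
#8 head=12: add;ld i12+i13 dual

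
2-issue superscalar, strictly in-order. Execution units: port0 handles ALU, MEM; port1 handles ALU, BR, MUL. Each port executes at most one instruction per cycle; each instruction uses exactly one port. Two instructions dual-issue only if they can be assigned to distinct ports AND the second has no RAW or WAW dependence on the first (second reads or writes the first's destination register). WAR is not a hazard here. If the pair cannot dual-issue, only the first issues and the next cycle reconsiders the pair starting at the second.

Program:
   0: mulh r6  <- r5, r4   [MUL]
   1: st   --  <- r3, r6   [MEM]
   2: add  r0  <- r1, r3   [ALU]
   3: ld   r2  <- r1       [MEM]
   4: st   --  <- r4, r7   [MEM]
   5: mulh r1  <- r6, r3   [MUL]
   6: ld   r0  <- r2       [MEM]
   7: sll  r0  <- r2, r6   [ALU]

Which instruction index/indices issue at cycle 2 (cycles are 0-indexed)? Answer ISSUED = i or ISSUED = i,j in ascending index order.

ISSUED = 3

#0 head=0: mulh i0 RAW r6
#1 head=1: st;add i1/i2 dual
#2 head=3: ld i3 no-port MEM/MEM
#3 head=4: st;mulh i4/i5 dual
#4 head=6: ld i6 WAW r0
#5 head=7: sll i7 tail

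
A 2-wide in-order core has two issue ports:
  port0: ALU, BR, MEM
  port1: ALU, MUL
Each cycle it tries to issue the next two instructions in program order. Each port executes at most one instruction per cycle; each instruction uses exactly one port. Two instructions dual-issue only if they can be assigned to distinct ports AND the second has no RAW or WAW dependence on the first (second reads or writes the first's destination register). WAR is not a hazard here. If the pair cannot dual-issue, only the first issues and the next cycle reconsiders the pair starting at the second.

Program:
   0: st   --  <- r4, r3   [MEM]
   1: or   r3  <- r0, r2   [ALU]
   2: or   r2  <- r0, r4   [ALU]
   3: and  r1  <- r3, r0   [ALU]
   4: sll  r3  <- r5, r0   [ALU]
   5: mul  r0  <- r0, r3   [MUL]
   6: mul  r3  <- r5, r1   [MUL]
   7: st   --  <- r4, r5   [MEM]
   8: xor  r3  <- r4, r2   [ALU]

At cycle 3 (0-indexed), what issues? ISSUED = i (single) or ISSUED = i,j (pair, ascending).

#0 head=0: st.MEM+or.ALU i0/i1 2-wide
#1 head=2: or.ALU+and.ALU i2/i3 2-wide
#2 head=4: sll.ALU i4 RAW r3
#3 head=5: mul.MUL i5 no-port MUL/MUL
#4 head=6: mul.MUL+st.MEM i6/i7 2-wide
#5 head=8: xor.ALU i8 tail

ISSUED = 5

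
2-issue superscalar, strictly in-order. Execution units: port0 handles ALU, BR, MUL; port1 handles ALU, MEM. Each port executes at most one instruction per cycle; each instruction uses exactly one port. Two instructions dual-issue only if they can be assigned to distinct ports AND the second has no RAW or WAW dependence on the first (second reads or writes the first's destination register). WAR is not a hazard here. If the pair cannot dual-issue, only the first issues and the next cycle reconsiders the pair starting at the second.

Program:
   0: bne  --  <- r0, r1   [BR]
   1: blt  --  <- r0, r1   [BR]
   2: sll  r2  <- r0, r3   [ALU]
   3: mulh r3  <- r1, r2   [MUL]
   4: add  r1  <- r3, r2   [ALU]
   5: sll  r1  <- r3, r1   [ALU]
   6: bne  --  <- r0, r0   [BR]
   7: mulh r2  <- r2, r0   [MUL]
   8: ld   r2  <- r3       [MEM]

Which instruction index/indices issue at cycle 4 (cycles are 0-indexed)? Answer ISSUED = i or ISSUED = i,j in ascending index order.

ISSUED = 5,6

0. bne.BR @i0  | no-port BR/BR
1. blt.BR;sll.ALU @i1,i2  | dual
2. mulh.MUL @i3  | RAW r3
3. add.ALU @i4  | RAW+WAW r1
4. sll.ALU;bne.BR @i5,i6  | dual
5. mulh.MUL @i7  | WAW r2
6. ld.MEM @i8  | tail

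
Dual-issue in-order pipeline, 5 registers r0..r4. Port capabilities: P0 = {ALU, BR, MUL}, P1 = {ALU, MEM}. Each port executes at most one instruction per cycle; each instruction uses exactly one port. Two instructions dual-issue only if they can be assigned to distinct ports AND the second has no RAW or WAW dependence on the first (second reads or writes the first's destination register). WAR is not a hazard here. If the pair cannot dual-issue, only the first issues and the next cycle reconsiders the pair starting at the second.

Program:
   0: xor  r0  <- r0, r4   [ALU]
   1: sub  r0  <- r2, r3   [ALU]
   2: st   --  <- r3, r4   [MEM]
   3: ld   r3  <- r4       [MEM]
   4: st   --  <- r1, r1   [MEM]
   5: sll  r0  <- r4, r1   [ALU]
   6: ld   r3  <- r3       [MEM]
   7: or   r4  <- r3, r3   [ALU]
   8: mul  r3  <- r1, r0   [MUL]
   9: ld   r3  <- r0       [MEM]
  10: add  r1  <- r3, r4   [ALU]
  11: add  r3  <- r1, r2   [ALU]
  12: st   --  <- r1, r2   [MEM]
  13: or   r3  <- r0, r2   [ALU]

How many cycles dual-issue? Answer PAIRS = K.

PAIRS = 4

[0] i0  xor  -- WAW r0
[1] i1,i2  sub+st  -- pair
[2] i3  ld  -- no-port MEM/MEM
[3] i4,i5  st+sll  -- pair
[4] i6  ld  -- RAW r3
[5] i7,i8  or+mul  -- pair
[6] i9  ld  -- RAW r3
[7] i10  add  -- RAW r1
[8] i11,i12  add+st  -- pair
[9] i13  or  -- tail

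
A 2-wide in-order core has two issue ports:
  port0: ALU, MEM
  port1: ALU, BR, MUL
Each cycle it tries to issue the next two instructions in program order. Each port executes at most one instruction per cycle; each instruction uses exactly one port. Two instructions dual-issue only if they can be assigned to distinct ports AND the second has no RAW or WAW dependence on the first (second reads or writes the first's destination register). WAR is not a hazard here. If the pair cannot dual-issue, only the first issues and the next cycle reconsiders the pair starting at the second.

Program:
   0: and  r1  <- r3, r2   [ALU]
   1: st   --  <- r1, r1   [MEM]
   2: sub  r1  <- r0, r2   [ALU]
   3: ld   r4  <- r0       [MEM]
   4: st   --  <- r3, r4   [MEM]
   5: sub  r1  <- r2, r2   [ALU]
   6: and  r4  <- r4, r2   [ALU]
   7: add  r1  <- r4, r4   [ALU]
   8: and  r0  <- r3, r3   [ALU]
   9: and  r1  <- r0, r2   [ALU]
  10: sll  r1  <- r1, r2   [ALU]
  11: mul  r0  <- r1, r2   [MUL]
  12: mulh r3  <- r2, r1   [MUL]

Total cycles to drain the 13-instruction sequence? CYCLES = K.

#0 head=0: and i0 RAW r1
#1 head=1: st/sub i1&i2 pair
#2 head=3: ld i3 no-port MEM/MEM
#3 head=4: st/sub i4&i5 pair
#4 head=6: and i6 RAW r4
#5 head=7: add/and i7&i8 pair
#6 head=9: and i9 RAW+WAW r1
#7 head=10: sll i10 RAW r1
#8 head=11: mul i11 no-port MUL/MUL
#9 head=12: mulh i12 tail

CYCLES = 10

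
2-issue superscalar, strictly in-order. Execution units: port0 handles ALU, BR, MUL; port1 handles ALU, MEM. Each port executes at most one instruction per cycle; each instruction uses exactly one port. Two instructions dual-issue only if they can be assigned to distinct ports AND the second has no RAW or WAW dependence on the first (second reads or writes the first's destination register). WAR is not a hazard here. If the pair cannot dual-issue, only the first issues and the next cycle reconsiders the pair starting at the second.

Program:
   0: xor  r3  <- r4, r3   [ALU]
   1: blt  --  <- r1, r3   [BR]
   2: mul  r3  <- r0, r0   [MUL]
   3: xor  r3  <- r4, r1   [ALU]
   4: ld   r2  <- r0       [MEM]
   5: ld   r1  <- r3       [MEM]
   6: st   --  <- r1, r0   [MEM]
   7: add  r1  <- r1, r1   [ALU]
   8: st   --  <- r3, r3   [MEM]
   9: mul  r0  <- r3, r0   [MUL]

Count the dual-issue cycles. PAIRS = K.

PAIRS = 3

  cy0 -> i0 (xor) RAW r3
  cy1 -> i1 (blt) no-port BR/MUL
  cy2 -> i2 (mul) WAW r3
  cy3 -> i3+i4 (xor/ld) dual
  cy4 -> i5 (ld) no-port MEM/MEM
  cy5 -> i6+i7 (st/add) dual
  cy6 -> i8+i9 (st/mul) dual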